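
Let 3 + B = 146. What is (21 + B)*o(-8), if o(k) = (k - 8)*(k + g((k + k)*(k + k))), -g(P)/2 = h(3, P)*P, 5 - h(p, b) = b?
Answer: -337194496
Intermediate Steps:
h(p, b) = 5 - b
B = 143 (B = -3 + 146 = 143)
g(P) = -2*P*(5 - P) (g(P) = -2*(5 - P)*P = -2*P*(5 - P))
o(k) = (-8 + k)*(k + 8*k²*(-5 + 4*k²)) (o(k) = (k - 8)*(k + 2*((k + k)*(k + k))*(-5 + (k + k)*(k + k))) = (-8 + k)*(k + 2*((2*k)*(2*k))*(-5 + (2*k)*(2*k))) = (-8 + k)*(k + 2*(4*k²)*(-5 + 4*k²)) = (-8 + k)*(k + 8*k²*(-5 + 4*k²)))
(21 + B)*o(-8) = (21 + 143)*(-8*(-8 - 256*(-8)³ - 40*(-8)² + 32*(-8)⁴ + 321*(-8))) = 164*(-8*(-8 - 256*(-512) - 40*64 + 32*4096 - 2568)) = 164*(-8*(-8 + 131072 - 2560 + 131072 - 2568)) = 164*(-8*257008) = 164*(-2056064) = -337194496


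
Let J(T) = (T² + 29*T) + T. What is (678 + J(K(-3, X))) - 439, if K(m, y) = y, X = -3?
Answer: 158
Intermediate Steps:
J(T) = T² + 30*T
(678 + J(K(-3, X))) - 439 = (678 - 3*(30 - 3)) - 439 = (678 - 3*27) - 439 = (678 - 81) - 439 = 597 - 439 = 158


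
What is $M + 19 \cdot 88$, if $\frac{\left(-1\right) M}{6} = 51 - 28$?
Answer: $1534$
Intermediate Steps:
$M = -138$ ($M = - 6 \left(51 - 28\right) = \left(-6\right) 23 = -138$)
$M + 19 \cdot 88 = -138 + 19 \cdot 88 = -138 + 1672 = 1534$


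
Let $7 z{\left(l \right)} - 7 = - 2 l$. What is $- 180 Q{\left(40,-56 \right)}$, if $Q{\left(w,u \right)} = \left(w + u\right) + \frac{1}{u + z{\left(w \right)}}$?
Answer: $\frac{89364}{31} \approx 2882.7$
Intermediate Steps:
$z{\left(l \right)} = 1 - \frac{2 l}{7}$ ($z{\left(l \right)} = 1 + \frac{\left(-2\right) l}{7} = 1 - \frac{2 l}{7}$)
$Q{\left(w,u \right)} = u + w + \frac{1}{1 + u - \frac{2 w}{7}}$ ($Q{\left(w,u \right)} = \left(w + u\right) + \frac{1}{u - \left(-1 + \frac{2 w}{7}\right)} = \left(u + w\right) + \frac{1}{1 + u - \frac{2 w}{7}} = u + w + \frac{1}{1 + u - \frac{2 w}{7}}$)
$- 180 Q{\left(40,-56 \right)} = - 180 \frac{7 - 2 \cdot 40^{2} + 7 \left(-56\right) + 7 \cdot 40 + 7 \left(-56\right)^{2} + 5 \left(-56\right) 40}{7 - 80 + 7 \left(-56\right)} = - 180 \frac{7 - 3200 - 392 + 280 + 7 \cdot 3136 - 11200}{7 - 80 - 392} = - 180 \frac{7 - 3200 - 392 + 280 + 21952 - 11200}{-465} = - 180 \left(\left(- \frac{1}{465}\right) 7447\right) = \left(-180\right) \left(- \frac{7447}{465}\right) = \frac{89364}{31}$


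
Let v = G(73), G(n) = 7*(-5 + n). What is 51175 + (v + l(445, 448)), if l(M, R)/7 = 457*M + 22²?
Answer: 1478594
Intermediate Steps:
G(n) = -35 + 7*n
v = 476 (v = -35 + 7*73 = -35 + 511 = 476)
l(M, R) = 3388 + 3199*M (l(M, R) = 7*(457*M + 22²) = 7*(457*M + 484) = 7*(484 + 457*M) = 3388 + 3199*M)
51175 + (v + l(445, 448)) = 51175 + (476 + (3388 + 3199*445)) = 51175 + (476 + (3388 + 1423555)) = 51175 + (476 + 1426943) = 51175 + 1427419 = 1478594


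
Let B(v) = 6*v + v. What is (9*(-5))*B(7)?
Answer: -2205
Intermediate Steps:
B(v) = 7*v
(9*(-5))*B(7) = (9*(-5))*(7*7) = -45*49 = -2205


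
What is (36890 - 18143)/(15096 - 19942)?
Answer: -18747/4846 ≈ -3.8686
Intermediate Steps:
(36890 - 18143)/(15096 - 19942) = 18747/(-4846) = 18747*(-1/4846) = -18747/4846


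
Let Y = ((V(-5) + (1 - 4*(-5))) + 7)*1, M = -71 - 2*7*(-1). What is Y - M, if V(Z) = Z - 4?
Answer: 76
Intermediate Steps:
V(Z) = -4 + Z
M = -57 (M = -71 - 14*(-1) = -71 - 1*(-14) = -71 + 14 = -57)
Y = 19 (Y = (((-4 - 5) + (1 - 4*(-5))) + 7)*1 = ((-9 + (1 + 20)) + 7)*1 = ((-9 + 21) + 7)*1 = (12 + 7)*1 = 19*1 = 19)
Y - M = 19 - 1*(-57) = 19 + 57 = 76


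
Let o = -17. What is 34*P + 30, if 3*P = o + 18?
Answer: 124/3 ≈ 41.333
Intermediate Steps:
P = 1/3 (P = (-17 + 18)/3 = (1/3)*1 = 1/3 ≈ 0.33333)
34*P + 30 = 34*(1/3) + 30 = 34/3 + 30 = 124/3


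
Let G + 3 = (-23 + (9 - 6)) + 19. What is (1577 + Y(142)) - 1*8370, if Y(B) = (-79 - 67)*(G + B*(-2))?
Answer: 35255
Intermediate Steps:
G = -4 (G = -3 + ((-23 + (9 - 6)) + 19) = -3 + ((-23 + 3) + 19) = -3 + (-20 + 19) = -3 - 1 = -4)
Y(B) = 584 + 292*B (Y(B) = (-79 - 67)*(-4 + B*(-2)) = -146*(-4 - 2*B) = 584 + 292*B)
(1577 + Y(142)) - 1*8370 = (1577 + (584 + 292*142)) - 1*8370 = (1577 + (584 + 41464)) - 8370 = (1577 + 42048) - 8370 = 43625 - 8370 = 35255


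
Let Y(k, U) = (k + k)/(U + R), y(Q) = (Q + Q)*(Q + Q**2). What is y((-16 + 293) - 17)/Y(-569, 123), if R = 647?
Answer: -13585572000/569 ≈ -2.3876e+7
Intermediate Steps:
y(Q) = 2*Q*(Q + Q**2) (y(Q) = (2*Q)*(Q + Q**2) = 2*Q*(Q + Q**2))
Y(k, U) = 2*k/(647 + U) (Y(k, U) = (k + k)/(U + 647) = (2*k)/(647 + U) = 2*k/(647 + U))
y((-16 + 293) - 17)/Y(-569, 123) = (2*((-16 + 293) - 17)**2*(1 + ((-16 + 293) - 17)))/((2*(-569)/(647 + 123))) = (2*(277 - 17)**2*(1 + (277 - 17)))/((2*(-569)/770)) = (2*260**2*(1 + 260))/((2*(-569)*(1/770))) = (2*67600*261)/(-569/385) = 35287200*(-385/569) = -13585572000/569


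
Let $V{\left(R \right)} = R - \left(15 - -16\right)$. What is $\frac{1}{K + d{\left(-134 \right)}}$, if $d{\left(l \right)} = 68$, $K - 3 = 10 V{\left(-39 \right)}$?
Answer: $- \frac{1}{629} \approx -0.0015898$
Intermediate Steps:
$V{\left(R \right)} = -31 + R$ ($V{\left(R \right)} = R - \left(15 + 16\right) = R - 31 = -31 + R$)
$K = -697$ ($K = 3 + 10 \left(-31 - 39\right) = 3 + 10 \left(-70\right) = 3 - 700 = -697$)
$\frac{1}{K + d{\left(-134 \right)}} = \frac{1}{-697 + 68} = \frac{1}{-629} = - \frac{1}{629}$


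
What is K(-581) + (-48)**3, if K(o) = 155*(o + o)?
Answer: -290702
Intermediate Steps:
K(o) = 310*o (K(o) = 155*(2*o) = 310*o)
K(-581) + (-48)**3 = 310*(-581) + (-48)**3 = -180110 - 110592 = -290702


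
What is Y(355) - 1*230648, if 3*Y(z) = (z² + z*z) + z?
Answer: -146513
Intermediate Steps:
Y(z) = z/3 + 2*z²/3 (Y(z) = ((z² + z*z) + z)/3 = ((z² + z²) + z)/3 = (2*z² + z)/3 = (z + 2*z²)/3 = z/3 + 2*z²/3)
Y(355) - 1*230648 = (⅓)*355*(1 + 2*355) - 1*230648 = (⅓)*355*(1 + 710) - 230648 = (⅓)*355*711 - 230648 = 84135 - 230648 = -146513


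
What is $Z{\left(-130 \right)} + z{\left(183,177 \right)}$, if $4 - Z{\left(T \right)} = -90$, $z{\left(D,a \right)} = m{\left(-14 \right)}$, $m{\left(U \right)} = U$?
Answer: $80$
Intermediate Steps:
$z{\left(D,a \right)} = -14$
$Z{\left(T \right)} = 94$ ($Z{\left(T \right)} = 4 - -90 = 4 + 90 = 94$)
$Z{\left(-130 \right)} + z{\left(183,177 \right)} = 94 - 14 = 80$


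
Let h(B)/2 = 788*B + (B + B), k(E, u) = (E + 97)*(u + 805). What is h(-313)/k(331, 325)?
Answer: -24727/24182 ≈ -1.0225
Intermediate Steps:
k(E, u) = (97 + E)*(805 + u)
h(B) = 1580*B (h(B) = 2*(788*B + (B + B)) = 2*(788*B + 2*B) = 2*(790*B) = 1580*B)
h(-313)/k(331, 325) = (1580*(-313))/(78085 + 97*325 + 805*331 + 331*325) = -494540/(78085 + 31525 + 266455 + 107575) = -494540/483640 = -494540*1/483640 = -24727/24182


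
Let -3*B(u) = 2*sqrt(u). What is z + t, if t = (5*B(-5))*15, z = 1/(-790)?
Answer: -1/790 - 50*I*sqrt(5) ≈ -0.0012658 - 111.8*I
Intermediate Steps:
B(u) = -2*sqrt(u)/3
z = -1/790 ≈ -0.0012658
t = -50*I*sqrt(5) (t = (5*(-2*I*sqrt(5)/3))*15 = -10*I*sqrt(5)/3*15 = -50*I*sqrt(5) ≈ -111.8*I)
z + t = -1/790 - 50*I*sqrt(5)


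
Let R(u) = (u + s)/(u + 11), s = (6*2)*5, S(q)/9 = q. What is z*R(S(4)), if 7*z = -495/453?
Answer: -15840/49679 ≈ -0.31885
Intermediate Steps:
S(q) = 9*q
s = 60 (s = 12*5 = 60)
R(u) = (60 + u)/(11 + u) (R(u) = (u + 60)/(u + 11) = (60 + u)/(11 + u))
z = -165/1057 (z = (-495/453)/7 = (-495*1/453)/7 = (1/7)*(-165/151) = -165/1057 ≈ -0.15610)
z*R(S(4)) = -165*(60 + 9*4)/(1057*(11 + 9*4)) = -165*(60 + 36)/(1057*(11 + 36)) = -165*96/(1057*47) = -165*96/49679 = -165/1057*96/47 = -15840/49679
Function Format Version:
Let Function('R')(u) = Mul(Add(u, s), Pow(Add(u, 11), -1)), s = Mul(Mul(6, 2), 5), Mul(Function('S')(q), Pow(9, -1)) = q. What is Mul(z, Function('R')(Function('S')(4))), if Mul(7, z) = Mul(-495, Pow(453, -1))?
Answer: Rational(-15840, 49679) ≈ -0.31885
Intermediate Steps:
Function('S')(q) = Mul(9, q)
s = 60 (s = Mul(12, 5) = 60)
Function('R')(u) = Mul(Pow(Add(11, u), -1), Add(60, u)) (Function('R')(u) = Mul(Add(u, 60), Pow(Add(u, 11), -1)) = Mul(Add(60, u), Pow(Add(11, u), -1)) = Mul(Pow(Add(11, u), -1), Add(60, u)))
z = Rational(-165, 1057) (z = Mul(Rational(1, 7), Mul(-495, Pow(453, -1))) = Mul(Rational(1, 7), Mul(-495, Rational(1, 453))) = Mul(Rational(1, 7), Rational(-165, 151)) = Rational(-165, 1057) ≈ -0.15610)
Mul(z, Function('R')(Function('S')(4))) = Mul(Rational(-165, 1057), Mul(Pow(Add(11, Mul(9, 4)), -1), Add(60, Mul(9, 4)))) = Mul(Rational(-165, 1057), Mul(Pow(Add(11, 36), -1), Add(60, 36))) = Mul(Rational(-165, 1057), Mul(Pow(47, -1), 96)) = Mul(Rational(-165, 1057), Mul(Rational(1, 47), 96)) = Mul(Rational(-165, 1057), Rational(96, 47)) = Rational(-15840, 49679)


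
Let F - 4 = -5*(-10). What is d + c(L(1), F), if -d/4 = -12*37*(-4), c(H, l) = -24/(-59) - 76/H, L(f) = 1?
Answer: -423596/59 ≈ -7179.6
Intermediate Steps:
F = 54 (F = 4 - 5*(-10) = 4 + 50 = 54)
c(H, l) = 24/59 - 76/H (c(H, l) = -24*(-1/59) - 76/H = 24/59 - 76/H)
d = -7104 (d = -4*(-12*37)*(-4) = -(-1776)*(-4) = -4*1776 = -7104)
d + c(L(1), F) = -7104 + (24/59 - 76/1) = -7104 + (24/59 - 76*1) = -7104 + (24/59 - 76) = -7104 - 4460/59 = -423596/59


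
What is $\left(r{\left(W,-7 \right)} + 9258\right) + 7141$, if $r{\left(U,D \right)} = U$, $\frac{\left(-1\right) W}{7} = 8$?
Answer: $16343$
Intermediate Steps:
$W = -56$ ($W = \left(-7\right) 8 = -56$)
$\left(r{\left(W,-7 \right)} + 9258\right) + 7141 = \left(-56 + 9258\right) + 7141 = 9202 + 7141 = 16343$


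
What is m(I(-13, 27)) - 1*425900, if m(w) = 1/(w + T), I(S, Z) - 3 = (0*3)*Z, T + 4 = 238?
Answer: -100938299/237 ≈ -4.2590e+5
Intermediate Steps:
T = 234 (T = -4 + 238 = 234)
I(S, Z) = 3 (I(S, Z) = 3 + (0*3)*Z = 3 + 0*Z = 3 + 0 = 3)
m(w) = 1/(234 + w) (m(w) = 1/(w + 234) = 1/(234 + w))
m(I(-13, 27)) - 1*425900 = 1/(234 + 3) - 1*425900 = 1/237 - 425900 = -100938299/237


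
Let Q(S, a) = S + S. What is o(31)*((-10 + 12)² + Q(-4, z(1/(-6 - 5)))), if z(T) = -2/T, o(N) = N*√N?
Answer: -124*√31 ≈ -690.40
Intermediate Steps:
o(N) = N^(3/2)
Q(S, a) = 2*S
o(31)*((-10 + 12)² + Q(-4, z(1/(-6 - 5)))) = 31^(3/2)*((-10 + 12)² + 2*(-4)) = (31*√31)*(2² - 8) = (31*√31)*(4 - 8) = (31*√31)*(-4) = -124*√31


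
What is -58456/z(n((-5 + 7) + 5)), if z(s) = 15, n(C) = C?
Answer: -58456/15 ≈ -3897.1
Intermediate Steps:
-58456/z(n((-5 + 7) + 5)) = -58456/15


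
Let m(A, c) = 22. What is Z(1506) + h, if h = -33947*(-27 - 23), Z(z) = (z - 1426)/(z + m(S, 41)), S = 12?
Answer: 324193860/191 ≈ 1.6974e+6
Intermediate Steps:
Z(z) = (-1426 + z)/(22 + z) (Z(z) = (z - 1426)/(z + 22) = (-1426 + z)/(22 + z))
h = 1697350 (h = -33947*(-50) = 1697350)
Z(1506) + h = (-1426 + 1506)/(22 + 1506) + 1697350 = 80/1528 + 1697350 = (1/1528)*80 + 1697350 = 10/191 + 1697350 = 324193860/191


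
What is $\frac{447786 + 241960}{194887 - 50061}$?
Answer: $\frac{344873}{72413} \approx 4.7626$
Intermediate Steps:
$\frac{447786 + 241960}{194887 - 50061} = \frac{689746}{144826} = 689746 \cdot \frac{1}{144826} = \frac{344873}{72413}$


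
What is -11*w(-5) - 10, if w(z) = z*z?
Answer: -285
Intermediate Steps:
w(z) = z²
-11*w(-5) - 10 = -11*(-5)² - 10 = -11*25 - 10 = -275 - 10 = -285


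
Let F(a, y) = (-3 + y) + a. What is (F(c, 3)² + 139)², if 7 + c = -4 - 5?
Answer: 156025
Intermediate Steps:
c = -16 (c = -7 + (-4 - 5) = -7 - 9 = -16)
F(a, y) = -3 + a + y
(F(c, 3)² + 139)² = ((-3 - 16 + 3)² + 139)² = ((-16)² + 139)² = (256 + 139)² = 395² = 156025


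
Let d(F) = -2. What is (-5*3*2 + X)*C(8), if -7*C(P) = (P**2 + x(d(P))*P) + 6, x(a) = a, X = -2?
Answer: 1728/7 ≈ 246.86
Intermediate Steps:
C(P) = -6/7 - P**2/7 + 2*P/7 (C(P) = -((P**2 - 2*P) + 6)/7 = -(6 + P**2 - 2*P)/7 = -6/7 - P**2/7 + 2*P/7)
(-5*3*2 + X)*C(8) = (-5*3*2 - 2)*(-6/7 - 1/7*8**2 + (2/7)*8) = (-15*2 - 2)*(-6/7 - 1/7*64 + 16/7) = (-30 - 2)*(-6/7 - 64/7 + 16/7) = -32*(-54/7) = 1728/7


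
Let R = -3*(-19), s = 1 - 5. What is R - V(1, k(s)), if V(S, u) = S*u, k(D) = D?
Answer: 61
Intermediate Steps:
s = -4
R = 57
R - V(1, k(s)) = 57 - (-4) = 57 - 1*(-4) = 57 + 4 = 61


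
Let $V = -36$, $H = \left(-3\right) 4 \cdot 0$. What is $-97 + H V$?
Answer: $-97$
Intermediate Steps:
$H = 0$ ($H = \left(-12\right) 0 = 0$)
$-97 + H V = -97 + 0 \left(-36\right) = -97 + 0 = -97$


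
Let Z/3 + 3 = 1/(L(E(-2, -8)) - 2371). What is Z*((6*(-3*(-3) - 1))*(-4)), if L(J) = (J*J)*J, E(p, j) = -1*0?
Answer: 4097664/2371 ≈ 1728.2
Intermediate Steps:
E(p, j) = 0
L(J) = J³ (L(J) = J²*J = J³)
Z = -21342/2371 (Z = -9 + 3/(0³ - 2371) = -9 + 3/(0 - 2371) = -9 + 3/(-2371) = -9 + 3*(-1/2371) = -9 - 3/2371 = -21342/2371 ≈ -9.0013)
Z*((6*(-3*(-3) - 1))*(-4)) = -21342*6*(-3*(-3) - 1)*(-4)/2371 = -21342*6*(9 - 1)*(-4)/2371 = -21342*6*8*(-4)/2371 = -1024416*(-4)/2371 = -21342/2371*(-192) = 4097664/2371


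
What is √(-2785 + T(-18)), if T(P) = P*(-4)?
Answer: I*√2713 ≈ 52.086*I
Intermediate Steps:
T(P) = -4*P
√(-2785 + T(-18)) = √(-2785 - 4*(-18)) = √(-2785 + 72) = √(-2713) = I*√2713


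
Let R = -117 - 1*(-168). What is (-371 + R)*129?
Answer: -41280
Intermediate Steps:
R = 51 (R = -117 + 168 = 51)
(-371 + R)*129 = (-371 + 51)*129 = -320*129 = -41280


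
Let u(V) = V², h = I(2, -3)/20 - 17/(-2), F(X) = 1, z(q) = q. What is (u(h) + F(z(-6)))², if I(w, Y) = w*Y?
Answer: 2910436/625 ≈ 4656.7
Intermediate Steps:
I(w, Y) = Y*w
h = 41/5 (h = -3*2/20 - 17/(-2) = -6*1/20 - 17*(-½) = -3/10 + 17/2 = 41/5 ≈ 8.2000)
(u(h) + F(z(-6)))² = ((41/5)² + 1)² = (1681/25 + 1)² = (1706/25)² = 2910436/625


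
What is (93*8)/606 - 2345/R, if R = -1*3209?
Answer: 634761/324109 ≈ 1.9585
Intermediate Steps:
R = -3209
(93*8)/606 - 2345/R = (93*8)/606 - 2345/(-3209) = 744*(1/606) - 2345*(-1/3209) = 124/101 + 2345/3209 = 634761/324109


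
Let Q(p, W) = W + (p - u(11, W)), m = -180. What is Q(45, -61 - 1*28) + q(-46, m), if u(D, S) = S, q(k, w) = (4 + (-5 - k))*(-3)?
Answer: -90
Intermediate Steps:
q(k, w) = 3 + 3*k (q(k, w) = (-1 - k)*(-3) = 3 + 3*k)
Q(p, W) = p (Q(p, W) = W + (p - W) = p)
Q(45, -61 - 1*28) + q(-46, m) = 45 + (3 + 3*(-46)) = 45 + (3 - 138) = 45 - 135 = -90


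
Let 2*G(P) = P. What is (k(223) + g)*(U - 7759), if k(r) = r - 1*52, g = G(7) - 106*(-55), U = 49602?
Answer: 502492587/2 ≈ 2.5125e+8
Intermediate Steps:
G(P) = P/2
g = 11667/2 (g = (½)*7 - 106*(-55) = 7/2 + 5830 = 11667/2 ≈ 5833.5)
k(r) = -52 + r (k(r) = r - 52 = -52 + r)
(k(223) + g)*(U - 7759) = ((-52 + 223) + 11667/2)*(49602 - 7759) = (171 + 11667/2)*41843 = (12009/2)*41843 = 502492587/2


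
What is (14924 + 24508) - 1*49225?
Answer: -9793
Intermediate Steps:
(14924 + 24508) - 1*49225 = 39432 - 49225 = -9793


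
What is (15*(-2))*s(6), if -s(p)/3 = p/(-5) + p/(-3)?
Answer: -288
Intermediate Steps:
s(p) = 8*p/5 (s(p) = -3*(p/(-5) + p/(-3)) = -3*(p*(-⅕) + p*(-⅓)) = -3*(-p/5 - p/3) = -(-8)*p/5 = 8*p/5)
(15*(-2))*s(6) = (15*(-2))*((8/5)*6) = -30*48/5 = -288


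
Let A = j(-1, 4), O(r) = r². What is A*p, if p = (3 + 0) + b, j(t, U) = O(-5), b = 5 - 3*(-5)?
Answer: 575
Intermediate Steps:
b = 20 (b = 5 + 15 = 20)
j(t, U) = 25 (j(t, U) = (-5)² = 25)
A = 25
p = 23 (p = (3 + 0) + 20 = 3 + 20 = 23)
A*p = 25*23 = 575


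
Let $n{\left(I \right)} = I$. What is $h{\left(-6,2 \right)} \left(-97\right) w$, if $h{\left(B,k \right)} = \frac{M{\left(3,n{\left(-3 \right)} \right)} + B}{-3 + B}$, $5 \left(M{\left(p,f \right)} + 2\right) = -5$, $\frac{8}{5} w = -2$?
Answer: $\frac{485}{4} \approx 121.25$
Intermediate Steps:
$w = - \frac{5}{4}$ ($w = \frac{5}{8} \left(-2\right) = - \frac{5}{4} \approx -1.25$)
$M{\left(p,f \right)} = -3$ ($M{\left(p,f \right)} = -2 + \frac{1}{5} \left(-5\right) = -2 - 1 = -3$)
$h{\left(B,k \right)} = 1$ ($h{\left(B,k \right)} = \frac{-3 + B}{-3 + B} = 1$)
$h{\left(-6,2 \right)} \left(-97\right) w = 1 \left(-97\right) \left(- \frac{5}{4}\right) = \left(-97\right) \left(- \frac{5}{4}\right) = \frac{485}{4}$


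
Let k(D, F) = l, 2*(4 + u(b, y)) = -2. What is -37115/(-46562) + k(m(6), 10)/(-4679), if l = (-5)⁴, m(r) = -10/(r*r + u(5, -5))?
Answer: 144559835/217863598 ≈ 0.66353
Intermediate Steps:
u(b, y) = -5 (u(b, y) = -4 + (½)*(-2) = -4 - 1 = -5)
m(r) = -10/(-5 + r²) (m(r) = -10/(r*r - 5) = -10/(r² - 5) = -10/(-5 + r²))
l = 625
k(D, F) = 625
-37115/(-46562) + k(m(6), 10)/(-4679) = -37115/(-46562) + 625/(-4679) = -37115*(-1/46562) + 625*(-1/4679) = 37115/46562 - 625/4679 = 144559835/217863598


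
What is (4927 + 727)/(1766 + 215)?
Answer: 5654/1981 ≈ 2.8541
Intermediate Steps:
(4927 + 727)/(1766 + 215) = 5654/1981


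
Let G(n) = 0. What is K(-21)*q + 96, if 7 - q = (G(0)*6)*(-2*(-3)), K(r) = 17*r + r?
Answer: -2550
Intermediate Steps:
K(r) = 18*r
q = 7 (q = 7 - 0*6*(-2*(-3)) = 7 - 0*6 = 7 - 1*0 = 7 + 0 = 7)
K(-21)*q + 96 = (18*(-21))*7 + 96 = -378*7 + 96 = -2646 + 96 = -2550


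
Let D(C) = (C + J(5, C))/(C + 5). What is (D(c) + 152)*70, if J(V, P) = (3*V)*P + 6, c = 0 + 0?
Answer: 10724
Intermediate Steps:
c = 0
J(V, P) = 6 + 3*P*V (J(V, P) = 3*P*V + 6 = 6 + 3*P*V)
D(C) = (6 + 16*C)/(5 + C) (D(C) = (C + (6 + 3*C*5))/(C + 5) = (C + (6 + 15*C))/(5 + C) = (6 + 16*C)/(5 + C))
(D(c) + 152)*70 = (2*(3 + 8*0)/(5 + 0) + 152)*70 = (2*(3 + 0)/5 + 152)*70 = (2*(⅕)*3 + 152)*70 = (6/5 + 152)*70 = (766/5)*70 = 10724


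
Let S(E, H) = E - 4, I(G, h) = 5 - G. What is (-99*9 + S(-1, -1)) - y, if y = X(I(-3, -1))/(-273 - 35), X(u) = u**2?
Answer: -68976/77 ≈ -895.79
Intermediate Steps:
S(E, H) = -4 + E
y = -16/77 (y = (5 - 1*(-3))**2/(-273 - 35) = (5 + 3)**2/(-308) = -1/308*8**2 = -1/308*64 = -16/77 ≈ -0.20779)
(-99*9 + S(-1, -1)) - y = (-99*9 + (-4 - 1)) - 1*(-16/77) = (-891 - 5) + 16/77 = -896 + 16/77 = -68976/77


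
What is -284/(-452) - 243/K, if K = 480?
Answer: 2207/18080 ≈ 0.12207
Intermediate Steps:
-284/(-452) - 243/K = -284/(-452) - 243/480 = -284*(-1/452) - 243*1/480 = 71/113 - 81/160 = 2207/18080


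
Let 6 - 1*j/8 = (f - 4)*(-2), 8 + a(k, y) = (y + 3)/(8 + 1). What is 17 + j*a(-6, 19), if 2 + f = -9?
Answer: 3251/3 ≈ 1083.7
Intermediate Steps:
f = -11 (f = -2 - 9 = -11)
a(k, y) = -23/3 + y/9 (a(k, y) = -8 + (y + 3)/(8 + 1) = -8 + (3 + y)/9 = -8 + (3 + y)*(⅑) = -8 + (⅓ + y/9) = -23/3 + y/9)
j = -192 (j = 48 - 8*(-11 - 4)*(-2) = 48 - (-120)*(-2) = 48 - 8*30 = 48 - 240 = -192)
17 + j*a(-6, 19) = 17 - 192*(-23/3 + (⅑)*19) = 17 - 192*(-23/3 + 19/9) = 17 - 192*(-50/9) = 17 + 3200/3 = 3251/3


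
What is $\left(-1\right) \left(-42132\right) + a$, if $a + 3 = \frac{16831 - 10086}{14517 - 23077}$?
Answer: $\frac{72123499}{1712} \approx 42128.0$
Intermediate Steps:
$a = - \frac{6485}{1712}$ ($a = -3 + \frac{16831 - 10086}{14517 - 23077} = -3 + \frac{6745}{-8560} = -3 + 6745 \left(- \frac{1}{8560}\right) = -3 - \frac{1349}{1712} = - \frac{6485}{1712} \approx -3.788$)
$\left(-1\right) \left(-42132\right) + a = \left(-1\right) \left(-42132\right) - \frac{6485}{1712} = 42132 - \frac{6485}{1712} = \frac{72123499}{1712}$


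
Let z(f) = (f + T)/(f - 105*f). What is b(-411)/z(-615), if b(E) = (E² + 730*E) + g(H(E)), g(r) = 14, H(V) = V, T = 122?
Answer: 8384836200/493 ≈ 1.7008e+7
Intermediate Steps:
z(f) = -(122 + f)/(104*f) (z(f) = (f + 122)/(f - 105*f) = (122 + f)/((-104*f)) = (122 + f)*(-1/(104*f)) = -(122 + f)/(104*f))
b(E) = 14 + E² + 730*E (b(E) = (E² + 730*E) + 14 = 14 + E² + 730*E)
b(-411)/z(-615) = (14 + (-411)² + 730*(-411))/(((1/104)*(-122 - 1*(-615))/(-615))) = (14 + 168921 - 300030)/(((1/104)*(-1/615)*(-122 + 615))) = -131095/((1/104)*(-1/615)*493) = -131095/(-493/63960) = -131095*(-63960/493) = 8384836200/493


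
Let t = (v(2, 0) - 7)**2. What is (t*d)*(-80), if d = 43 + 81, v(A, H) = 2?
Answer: -248000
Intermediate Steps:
d = 124
t = 25 (t = (2 - 7)**2 = (-5)**2 = 25)
(t*d)*(-80) = (25*124)*(-80) = 3100*(-80) = -248000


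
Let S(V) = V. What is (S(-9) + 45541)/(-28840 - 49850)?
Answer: -22766/39345 ≈ -0.57862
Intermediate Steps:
(S(-9) + 45541)/(-28840 - 49850) = (-9 + 45541)/(-28840 - 49850) = 45532/(-78690) = 45532*(-1/78690) = -22766/39345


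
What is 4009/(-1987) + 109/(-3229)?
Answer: -13161644/6416023 ≈ -2.0514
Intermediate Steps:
4009/(-1987) + 109/(-3229) = 4009*(-1/1987) + 109*(-1/3229) = -4009/1987 - 109/3229 = -13161644/6416023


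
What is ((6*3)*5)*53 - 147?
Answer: 4623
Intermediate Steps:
((6*3)*5)*53 - 147 = (18*5)*53 - 147 = 90*53 - 147 = 4770 - 147 = 4623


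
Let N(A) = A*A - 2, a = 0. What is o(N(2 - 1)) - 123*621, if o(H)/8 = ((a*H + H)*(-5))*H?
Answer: -76423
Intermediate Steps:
N(A) = -2 + A**2 (N(A) = A**2 - 2 = -2 + A**2)
o(H) = -40*H**2 (o(H) = 8*(((0*H + H)*(-5))*H) = 8*(((0 + H)*(-5))*H) = 8*((H*(-5))*H) = 8*((-5*H)*H) = 8*(-5*H**2) = -40*H**2)
o(N(2 - 1)) - 123*621 = -40*(-2 + (2 - 1)**2)**2 - 123*621 = -40*(-2 + 1**2)**2 - 76383 = -40*(-2 + 1)**2 - 76383 = -40*(-1)**2 - 76383 = -40*1 - 76383 = -40 - 76383 = -76423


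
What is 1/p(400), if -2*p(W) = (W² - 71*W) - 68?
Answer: -1/65766 ≈ -1.5205e-5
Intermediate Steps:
p(W) = 34 - W²/2 + 71*W/2 (p(W) = -((W² - 71*W) - 68)/2 = -(-68 + W² - 71*W)/2 = 34 - W²/2 + 71*W/2)
1/p(400) = 1/(34 - ½*400² + (71/2)*400) = 1/(34 - ½*160000 + 14200) = 1/(34 - 80000 + 14200) = 1/(-65766) = -1/65766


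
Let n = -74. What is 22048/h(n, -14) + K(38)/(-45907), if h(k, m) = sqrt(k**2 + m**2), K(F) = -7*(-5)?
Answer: -35/45907 + 5512*sqrt(1418)/709 ≈ 292.75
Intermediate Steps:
K(F) = 35
22048/h(n, -14) + K(38)/(-45907) = 22048/(sqrt((-74)**2 + (-14)**2)) + 35/(-45907) = 22048/(sqrt(5476 + 196)) + 35*(-1/45907) = 22048/(sqrt(5672)) - 35/45907 = 22048/((2*sqrt(1418))) - 35/45907 = 22048*(sqrt(1418)/2836) - 35/45907 = 5512*sqrt(1418)/709 - 35/45907 = -35/45907 + 5512*sqrt(1418)/709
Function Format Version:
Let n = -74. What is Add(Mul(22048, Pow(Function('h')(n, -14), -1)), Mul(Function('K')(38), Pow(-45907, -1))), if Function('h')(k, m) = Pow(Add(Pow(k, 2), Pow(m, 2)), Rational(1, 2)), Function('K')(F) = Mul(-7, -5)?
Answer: Add(Rational(-35, 45907), Mul(Rational(5512, 709), Pow(1418, Rational(1, 2)))) ≈ 292.75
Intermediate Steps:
Function('K')(F) = 35
Add(Mul(22048, Pow(Function('h')(n, -14), -1)), Mul(Function('K')(38), Pow(-45907, -1))) = Add(Mul(22048, Pow(Pow(Add(Pow(-74, 2), Pow(-14, 2)), Rational(1, 2)), -1)), Mul(35, Pow(-45907, -1))) = Add(Mul(22048, Pow(Pow(Add(5476, 196), Rational(1, 2)), -1)), Mul(35, Rational(-1, 45907))) = Add(Mul(22048, Pow(Pow(5672, Rational(1, 2)), -1)), Rational(-35, 45907)) = Add(Mul(22048, Pow(Mul(2, Pow(1418, Rational(1, 2))), -1)), Rational(-35, 45907)) = Add(Mul(22048, Mul(Rational(1, 2836), Pow(1418, Rational(1, 2)))), Rational(-35, 45907)) = Add(Mul(Rational(5512, 709), Pow(1418, Rational(1, 2))), Rational(-35, 45907)) = Add(Rational(-35, 45907), Mul(Rational(5512, 709), Pow(1418, Rational(1, 2))))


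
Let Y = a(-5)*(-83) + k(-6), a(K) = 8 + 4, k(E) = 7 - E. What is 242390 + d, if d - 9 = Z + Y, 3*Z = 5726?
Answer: 729974/3 ≈ 2.4332e+5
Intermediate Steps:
Z = 5726/3 (Z = (⅓)*5726 = 5726/3 ≈ 1908.7)
a(K) = 12
Y = -983 (Y = 12*(-83) + (7 - 1*(-6)) = -996 + (7 + 6) = -996 + 13 = -983)
d = 2804/3 (d = 9 + (5726/3 - 983) = 9 + 2777/3 = 2804/3 ≈ 934.67)
242390 + d = 242390 + 2804/3 = 729974/3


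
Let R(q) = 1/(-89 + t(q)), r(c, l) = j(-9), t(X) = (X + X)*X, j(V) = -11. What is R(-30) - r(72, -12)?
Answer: 18822/1711 ≈ 11.001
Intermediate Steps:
t(X) = 2*X² (t(X) = (2*X)*X = 2*X²)
r(c, l) = -11
R(q) = 1/(-89 + 2*q²)
R(-30) - r(72, -12) = 1/(-89 + 2*(-30)²) - 1*(-11) = 1/(-89 + 2*900) + 11 = 1/(-89 + 1800) + 11 = 1/1711 + 11 = 18822/1711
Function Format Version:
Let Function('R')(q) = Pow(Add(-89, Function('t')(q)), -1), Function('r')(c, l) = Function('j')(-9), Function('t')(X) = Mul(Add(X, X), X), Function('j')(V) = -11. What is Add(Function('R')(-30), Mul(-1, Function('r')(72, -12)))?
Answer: Rational(18822, 1711) ≈ 11.001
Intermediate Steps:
Function('t')(X) = Mul(2, Pow(X, 2)) (Function('t')(X) = Mul(Mul(2, X), X) = Mul(2, Pow(X, 2)))
Function('r')(c, l) = -11
Function('R')(q) = Pow(Add(-89, Mul(2, Pow(q, 2))), -1)
Add(Function('R')(-30), Mul(-1, Function('r')(72, -12))) = Add(Pow(Add(-89, Mul(2, Pow(-30, 2))), -1), Mul(-1, -11)) = Add(Pow(Add(-89, Mul(2, 900)), -1), 11) = Add(Pow(Add(-89, 1800), -1), 11) = Add(Pow(1711, -1), 11) = Add(Rational(1, 1711), 11) = Rational(18822, 1711)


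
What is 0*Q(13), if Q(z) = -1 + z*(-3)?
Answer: 0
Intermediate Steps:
Q(z) = -1 - 3*z
0*Q(13) = 0*(-1 - 3*13) = 0*(-1 - 39) = 0*(-40) = 0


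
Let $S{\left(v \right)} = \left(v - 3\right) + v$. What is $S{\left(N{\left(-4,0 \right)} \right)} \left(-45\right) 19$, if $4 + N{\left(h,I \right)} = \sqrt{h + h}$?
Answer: $9405 - 3420 i \sqrt{2} \approx 9405.0 - 4836.6 i$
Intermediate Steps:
$N{\left(h,I \right)} = -4 + \sqrt{2} \sqrt{h}$ ($N{\left(h,I \right)} = -4 + \sqrt{h + h} = -4 + \sqrt{2 h} = -4 + \sqrt{2} \sqrt{h}$)
$S{\left(v \right)} = -3 + 2 v$ ($S{\left(v \right)} = \left(-3 + v\right) + v = -3 + 2 v$)
$S{\left(N{\left(-4,0 \right)} \right)} \left(-45\right) 19 = \left(-3 + 2 \left(-4 + \sqrt{2} \sqrt{-4}\right)\right) \left(-45\right) 19 = \left(-3 + 2 \left(-4 + \sqrt{2} \cdot 2 i\right)\right) \left(-45\right) 19 = \left(-3 + 2 \left(-4 + 2 i \sqrt{2}\right)\right) \left(-45\right) 19 = \left(-3 - \left(8 - 4 i \sqrt{2}\right)\right) \left(-45\right) 19 = \left(-11 + 4 i \sqrt{2}\right) \left(-45\right) 19 = \left(495 - 180 i \sqrt{2}\right) 19 = 9405 - 3420 i \sqrt{2}$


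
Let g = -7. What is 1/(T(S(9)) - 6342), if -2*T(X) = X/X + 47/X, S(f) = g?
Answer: -7/44374 ≈ -0.00015775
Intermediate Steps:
S(f) = -7
T(X) = -½ - 47/(2*X) (T(X) = -(X/X + 47/X)/2 = -(1 + 47/X)/2 = -½ - 47/(2*X))
1/(T(S(9)) - 6342) = 1/((½)*(-47 - 1*(-7))/(-7) - 6342) = 1/((½)*(-⅐)*(-47 + 7) - 6342) = 1/((½)*(-⅐)*(-40) - 6342) = 1/(20/7 - 6342) = 1/(-44374/7) = -7/44374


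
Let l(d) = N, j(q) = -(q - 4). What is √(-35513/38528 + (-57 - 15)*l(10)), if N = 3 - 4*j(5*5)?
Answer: I*√145307692810/4816 ≈ 79.151*I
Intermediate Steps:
j(q) = 4 - q (j(q) = -(-4 + q) = 4 - q)
N = 87 (N = 3 - 4*(4 - 5*5) = 3 - 4*(4 - 1*25) = 3 - 4*(4 - 25) = 3 - 4*(-21) = 3 + 84 = 87)
l(d) = 87
√(-35513/38528 + (-57 - 15)*l(10)) = √(-35513/38528 + (-57 - 15)*87) = √(-35513*1/38528 - 72*87) = √(-35513/38528 - 6264) = √(-241374905/38528) = I*√145307692810/4816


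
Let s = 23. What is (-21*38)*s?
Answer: -18354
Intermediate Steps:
(-21*38)*s = -21*38*23 = -798*23 = -18354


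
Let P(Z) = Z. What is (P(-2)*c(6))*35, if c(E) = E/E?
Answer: -70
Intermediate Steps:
c(E) = 1
(P(-2)*c(6))*35 = -2*1*35 = -2*35 = -70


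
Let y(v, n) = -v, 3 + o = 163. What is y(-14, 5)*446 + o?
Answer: 6404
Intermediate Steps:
o = 160 (o = -3 + 163 = 160)
y(-14, 5)*446 + o = -1*(-14)*446 + 160 = 14*446 + 160 = 6244 + 160 = 6404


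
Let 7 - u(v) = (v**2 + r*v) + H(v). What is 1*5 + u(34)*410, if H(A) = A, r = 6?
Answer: -568665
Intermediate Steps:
u(v) = 7 - v**2 - 7*v (u(v) = 7 - ((v**2 + 6*v) + v) = 7 - (v**2 + 7*v) = 7 + (-v**2 - 7*v) = 7 - v**2 - 7*v)
1*5 + u(34)*410 = 1*5 + (7 - 1*34**2 - 7*34)*410 = 5 + (7 - 1*1156 - 238)*410 = 5 + (7 - 1156 - 238)*410 = 5 - 1387*410 = 5 - 568670 = -568665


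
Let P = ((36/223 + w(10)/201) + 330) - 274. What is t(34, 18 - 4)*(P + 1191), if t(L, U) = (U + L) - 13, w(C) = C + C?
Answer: 1956709195/44823 ≈ 43654.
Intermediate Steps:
w(C) = 2*C
t(L, U) = -13 + L + U (t(L, U) = (L + U) - 13 = -13 + L + U)
P = 2521784/44823 (P = ((36/223 + (2*10)/201) + 330) - 274 = ((36*(1/223) + 20*(1/201)) + 330) - 274 = ((36/223 + 20/201) + 330) - 274 = (11696/44823 + 330) - 274 = 14803286/44823 - 274 = 2521784/44823 ≈ 56.261)
t(34, 18 - 4)*(P + 1191) = (-13 + 34 + (18 - 4))*(2521784/44823 + 1191) = (-13 + 34 + 14)*(55905977/44823) = 35*(55905977/44823) = 1956709195/44823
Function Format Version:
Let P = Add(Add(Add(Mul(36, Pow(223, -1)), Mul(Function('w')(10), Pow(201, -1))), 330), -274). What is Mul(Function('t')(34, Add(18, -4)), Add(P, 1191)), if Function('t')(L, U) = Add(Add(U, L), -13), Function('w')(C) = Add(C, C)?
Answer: Rational(1956709195, 44823) ≈ 43654.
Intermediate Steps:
Function('w')(C) = Mul(2, C)
Function('t')(L, U) = Add(-13, L, U) (Function('t')(L, U) = Add(Add(L, U), -13) = Add(-13, L, U))
P = Rational(2521784, 44823) (P = Add(Add(Add(Mul(36, Pow(223, -1)), Mul(Mul(2, 10), Pow(201, -1))), 330), -274) = Add(Add(Add(Mul(36, Rational(1, 223)), Mul(20, Rational(1, 201))), 330), -274) = Add(Add(Add(Rational(36, 223), Rational(20, 201)), 330), -274) = Add(Add(Rational(11696, 44823), 330), -274) = Add(Rational(14803286, 44823), -274) = Rational(2521784, 44823) ≈ 56.261)
Mul(Function('t')(34, Add(18, -4)), Add(P, 1191)) = Mul(Add(-13, 34, Add(18, -4)), Add(Rational(2521784, 44823), 1191)) = Mul(Add(-13, 34, 14), Rational(55905977, 44823)) = Mul(35, Rational(55905977, 44823)) = Rational(1956709195, 44823)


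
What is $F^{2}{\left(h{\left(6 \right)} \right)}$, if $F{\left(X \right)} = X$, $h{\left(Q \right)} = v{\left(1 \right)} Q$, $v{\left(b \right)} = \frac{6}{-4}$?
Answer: $81$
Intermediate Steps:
$v{\left(b \right)} = - \frac{3}{2}$ ($v{\left(b \right)} = 6 \left(- \frac{1}{4}\right) = - \frac{3}{2}$)
$h{\left(Q \right)} = - \frac{3 Q}{2}$
$F^{2}{\left(h{\left(6 \right)} \right)} = \left(\left(- \frac{3}{2}\right) 6\right)^{2} = \left(-9\right)^{2} = 81$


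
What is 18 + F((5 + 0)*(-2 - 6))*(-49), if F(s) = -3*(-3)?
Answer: -423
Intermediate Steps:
F(s) = 9
18 + F((5 + 0)*(-2 - 6))*(-49) = 18 + 9*(-49) = 18 - 441 = -423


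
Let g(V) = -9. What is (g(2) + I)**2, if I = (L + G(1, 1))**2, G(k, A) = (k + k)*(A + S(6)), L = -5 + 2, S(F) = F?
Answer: 12544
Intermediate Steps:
L = -3
G(k, A) = 2*k*(6 + A) (G(k, A) = (k + k)*(A + 6) = (2*k)*(6 + A) = 2*k*(6 + A))
I = 121 (I = (-3 + 2*1*(6 + 1))**2 = (-3 + 2*1*7)**2 = (-3 + 14)**2 = 11**2 = 121)
(g(2) + I)**2 = (-9 + 121)**2 = 112**2 = 12544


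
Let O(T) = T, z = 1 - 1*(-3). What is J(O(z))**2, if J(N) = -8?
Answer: 64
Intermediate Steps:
z = 4 (z = 1 + 3 = 4)
J(O(z))**2 = (-8)**2 = 64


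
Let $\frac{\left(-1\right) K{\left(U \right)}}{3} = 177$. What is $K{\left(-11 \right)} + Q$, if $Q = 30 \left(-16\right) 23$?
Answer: $-11571$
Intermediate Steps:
$K{\left(U \right)} = -531$ ($K{\left(U \right)} = \left(-3\right) 177 = -531$)
$Q = -11040$ ($Q = \left(-480\right) 23 = -11040$)
$K{\left(-11 \right)} + Q = -531 - 11040 = -11571$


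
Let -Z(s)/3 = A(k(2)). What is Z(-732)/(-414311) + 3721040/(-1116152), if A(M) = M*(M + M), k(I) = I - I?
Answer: -465130/139519 ≈ -3.3338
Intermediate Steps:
k(I) = 0
A(M) = 2*M² (A(M) = M*(2*M) = 2*M²)
Z(s) = 0 (Z(s) = -6*0² = -6*0 = -3*0 = 0)
Z(-732)/(-414311) + 3721040/(-1116152) = 0/(-414311) + 3721040/(-1116152) = 0*(-1/414311) + 3721040*(-1/1116152) = 0 - 465130/139519 = -465130/139519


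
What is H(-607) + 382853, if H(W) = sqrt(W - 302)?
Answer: 382853 + 3*I*sqrt(101) ≈ 3.8285e+5 + 30.15*I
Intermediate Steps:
H(W) = sqrt(-302 + W)
H(-607) + 382853 = sqrt(-302 - 607) + 382853 = sqrt(-909) + 382853 = 3*I*sqrt(101) + 382853 = 382853 + 3*I*sqrt(101)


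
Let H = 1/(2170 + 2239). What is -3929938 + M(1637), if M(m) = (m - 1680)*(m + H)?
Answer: -17637450604/4409 ≈ -4.0003e+6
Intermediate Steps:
H = 1/4409 ≈ 0.00022681
M(m) = (-1680 + m)*(1/4409 + m) (M(m) = (m - 1680)*(m + 1/4409) = (-1680 + m)*(1/4409 + m))
-3929938 + M(1637) = -3929938 + (-1680/4409 + 1637² - 7407119/4409*1637) = -3929938 + (-1680/4409 + 2679769 - 12125453803/4409) = -3929938 - 310353962/4409 = -17637450604/4409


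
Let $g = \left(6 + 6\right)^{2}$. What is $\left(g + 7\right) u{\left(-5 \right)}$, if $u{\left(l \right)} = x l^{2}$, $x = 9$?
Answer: $33975$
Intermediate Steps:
$u{\left(l \right)} = 9 l^{2}$
$g = 144$ ($g = 12^{2} = 144$)
$\left(g + 7\right) u{\left(-5 \right)} = \left(144 + 7\right) 9 \left(-5\right)^{2} = 151 \cdot 9 \cdot 25 = 151 \cdot 225 = 33975$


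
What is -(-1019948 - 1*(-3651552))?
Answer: -2631604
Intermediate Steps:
-(-1019948 - 1*(-3651552)) = -(-1019948 + 3651552) = -1*2631604 = -2631604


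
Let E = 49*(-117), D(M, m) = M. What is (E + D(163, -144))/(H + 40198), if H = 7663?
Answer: -5570/47861 ≈ -0.11638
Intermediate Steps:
E = -5733
(E + D(163, -144))/(H + 40198) = (-5733 + 163)/(7663 + 40198) = -5570/47861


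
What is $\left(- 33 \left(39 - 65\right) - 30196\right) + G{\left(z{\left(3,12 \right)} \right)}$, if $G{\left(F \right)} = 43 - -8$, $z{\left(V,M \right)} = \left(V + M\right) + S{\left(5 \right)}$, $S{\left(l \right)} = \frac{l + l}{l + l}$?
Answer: $-29287$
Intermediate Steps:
$S{\left(l \right)} = 1$ ($S{\left(l \right)} = \frac{2 l}{2 l} = 2 l \frac{1}{2 l} = 1$)
$z{\left(V,M \right)} = 1 + M + V$ ($z{\left(V,M \right)} = \left(V + M\right) + 1 = \left(M + V\right) + 1 = 1 + M + V$)
$G{\left(F \right)} = 51$ ($G{\left(F \right)} = 43 + 8 = 51$)
$\left(- 33 \left(39 - 65\right) - 30196\right) + G{\left(z{\left(3,12 \right)} \right)} = \left(- 33 \left(39 - 65\right) - 30196\right) + 51 = \left(\left(-33\right) \left(-26\right) - 30196\right) + 51 = \left(858 - 30196\right) + 51 = -29338 + 51 = -29287$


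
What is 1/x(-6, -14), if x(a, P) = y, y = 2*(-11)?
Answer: -1/22 ≈ -0.045455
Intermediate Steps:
y = -22
x(a, P) = -22
1/x(-6, -14) = 1/(-22) = -1/22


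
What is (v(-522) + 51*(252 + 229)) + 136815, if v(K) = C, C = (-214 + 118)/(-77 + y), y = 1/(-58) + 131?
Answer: 505168758/3131 ≈ 1.6134e+5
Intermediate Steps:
y = 7597/58 (y = -1/58 + 131 = 7597/58 ≈ 130.98)
C = -5568/3131 (C = (-214 + 118)/(-77 + 7597/58) = -96/3131/58 = -96*58/3131 = -5568/3131 ≈ -1.7783)
v(K) = -5568/3131
(v(-522) + 51*(252 + 229)) + 136815 = (-5568/3131 + 51*(252 + 229)) + 136815 = (-5568/3131 + 51*481) + 136815 = (-5568/3131 + 24531) + 136815 = 76800993/3131 + 136815 = 505168758/3131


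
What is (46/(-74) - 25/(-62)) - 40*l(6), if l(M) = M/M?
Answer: -92261/2294 ≈ -40.218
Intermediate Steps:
l(M) = 1
(46/(-74) - 25/(-62)) - 40*l(6) = (46/(-74) - 25/(-62)) - 40*1 = (46*(-1/74) - 25*(-1/62)) - 40 = (-23/37 + 25/62) - 40 = -501/2294 - 40 = -92261/2294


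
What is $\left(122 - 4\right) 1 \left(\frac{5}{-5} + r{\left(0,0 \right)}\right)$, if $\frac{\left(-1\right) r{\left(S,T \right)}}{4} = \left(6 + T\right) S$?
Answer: $-118$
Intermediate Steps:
$r{\left(S,T \right)} = - 4 S \left(6 + T\right)$ ($r{\left(S,T \right)} = - 4 \left(6 + T\right) S = - 4 S \left(6 + T\right)$)
$\left(122 - 4\right) 1 \left(\frac{5}{-5} + r{\left(0,0 \right)}\right) = \left(122 - 4\right) 1 \left(\frac{5}{-5} - 0 \left(6 + 0\right)\right) = 118 \cdot 1 \left(5 \left(- \frac{1}{5}\right) - 0 \cdot 6\right) = 118 \cdot 1 \left(-1 + 0\right) = 118 \cdot 1 \left(-1\right) = 118 \left(-1\right) = -118$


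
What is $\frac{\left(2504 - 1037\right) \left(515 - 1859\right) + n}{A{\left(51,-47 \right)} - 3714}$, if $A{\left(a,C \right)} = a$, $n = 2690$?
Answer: $\frac{1968958}{3663} \approx 537.53$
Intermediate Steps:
$\frac{\left(2504 - 1037\right) \left(515 - 1859\right) + n}{A{\left(51,-47 \right)} - 3714} = \frac{\left(2504 - 1037\right) \left(515 - 1859\right) + 2690}{51 - 3714} = \frac{1467 \left(-1344\right) + 2690}{-3663} = \left(-1971648 + 2690\right) \left(- \frac{1}{3663}\right) = \left(-1968958\right) \left(- \frac{1}{3663}\right) = \frac{1968958}{3663}$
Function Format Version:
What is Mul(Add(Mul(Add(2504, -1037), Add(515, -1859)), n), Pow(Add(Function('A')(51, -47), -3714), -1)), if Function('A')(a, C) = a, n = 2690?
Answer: Rational(1968958, 3663) ≈ 537.53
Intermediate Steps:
Mul(Add(Mul(Add(2504, -1037), Add(515, -1859)), n), Pow(Add(Function('A')(51, -47), -3714), -1)) = Mul(Add(Mul(Add(2504, -1037), Add(515, -1859)), 2690), Pow(Add(51, -3714), -1)) = Mul(Add(Mul(1467, -1344), 2690), Pow(-3663, -1)) = Mul(Add(-1971648, 2690), Rational(-1, 3663)) = Mul(-1968958, Rational(-1, 3663)) = Rational(1968958, 3663)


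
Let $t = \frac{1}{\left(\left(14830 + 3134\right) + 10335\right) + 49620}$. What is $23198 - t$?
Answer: $\frac{1807564961}{77919} \approx 23198.0$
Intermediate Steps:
$t = \frac{1}{77919}$ ($t = \frac{1}{\left(17964 + 10335\right) + 49620} = \frac{1}{28299 + 49620} = \frac{1}{77919} \approx 1.2834 \cdot 10^{-5}$)
$23198 - t = 23198 - \frac{1}{77919} = \frac{1807564961}{77919}$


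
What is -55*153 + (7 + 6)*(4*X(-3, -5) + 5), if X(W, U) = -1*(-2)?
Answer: -8246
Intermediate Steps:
X(W, U) = 2
-55*153 + (7 + 6)*(4*X(-3, -5) + 5) = -55*153 + (7 + 6)*(4*2 + 5) = -8415 + 13*(8 + 5) = -8415 + 13*13 = -8415 + 169 = -8246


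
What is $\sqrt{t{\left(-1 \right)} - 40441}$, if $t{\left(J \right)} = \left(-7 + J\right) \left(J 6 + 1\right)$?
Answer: $201 i \approx 201.0 i$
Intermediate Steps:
$t{\left(J \right)} = \left(1 + 6 J\right) \left(-7 + J\right)$ ($t{\left(J \right)} = \left(-7 + J\right) \left(6 J + 1\right) = \left(-7 + J\right) \left(1 + 6 J\right) = \left(1 + 6 J\right) \left(-7 + J\right)$)
$\sqrt{t{\left(-1 \right)} - 40441} = \sqrt{\left(-7 - -41 + 6 \left(-1\right)^{2}\right) - 40441} = \sqrt{\left(-7 + 41 + 6 \cdot 1\right) - 40441} = \sqrt{\left(-7 + 41 + 6\right) - 40441} = \sqrt{40 - 40441} = \sqrt{-40401} = 201 i$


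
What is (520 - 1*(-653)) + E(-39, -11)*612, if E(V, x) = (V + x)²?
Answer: 1531173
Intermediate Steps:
(520 - 1*(-653)) + E(-39, -11)*612 = (520 - 1*(-653)) + (-39 - 11)²*612 = (520 + 653) + (-50)²*612 = 1173 + 2500*612 = 1173 + 1530000 = 1531173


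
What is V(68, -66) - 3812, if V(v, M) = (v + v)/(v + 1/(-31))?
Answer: -8027668/2107 ≈ -3810.0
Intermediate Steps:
V(v, M) = 2*v/(-1/31 + v) (V(v, M) = (2*v)/(v - 1/31) = (2*v)/(-1/31 + v) = 2*v/(-1/31 + v))
V(68, -66) - 3812 = 62*68/(-1 + 31*68) - 3812 = 62*68/(-1 + 2108) - 3812 = 62*68/2107 - 3812 = 62*68*(1/2107) - 3812 = 4216/2107 - 3812 = -8027668/2107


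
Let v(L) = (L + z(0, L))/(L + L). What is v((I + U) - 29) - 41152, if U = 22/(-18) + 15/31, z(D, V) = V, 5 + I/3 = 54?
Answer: -41151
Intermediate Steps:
I = 147 (I = -15 + 3*54 = -15 + 162 = 147)
U = -206/279 (U = 22*(-1/18) + 15*(1/31) = -11/9 + 15/31 = -206/279 ≈ -0.73835)
v(L) = 1 (v(L) = (L + L)/(L + L) = (2*L)/((2*L)) = (2*L)*(1/(2*L)) = 1)
v((I + U) - 29) - 41152 = 1 - 41152 = -41151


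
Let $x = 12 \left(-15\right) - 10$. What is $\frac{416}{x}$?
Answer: $- \frac{208}{95} \approx -2.1895$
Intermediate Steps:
$x = -190$ ($x = -180 - 10 = -190$)
$\frac{416}{x} = \frac{416}{-190} = 416 \left(- \frac{1}{190}\right) = - \frac{208}{95}$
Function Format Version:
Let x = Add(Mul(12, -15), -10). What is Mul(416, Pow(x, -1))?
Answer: Rational(-208, 95) ≈ -2.1895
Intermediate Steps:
x = -190 (x = Add(-180, -10) = -190)
Mul(416, Pow(x, -1)) = Mul(416, Pow(-190, -1)) = Mul(416, Rational(-1, 190)) = Rational(-208, 95)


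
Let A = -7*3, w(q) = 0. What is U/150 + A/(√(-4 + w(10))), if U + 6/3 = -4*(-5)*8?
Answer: 79/75 + 21*I/2 ≈ 1.0533 + 10.5*I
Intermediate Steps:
U = 158 (U = -2 - 4*(-5)*8 = -2 + 20*8 = -2 + 160 = 158)
A = -21
U/150 + A/(√(-4 + w(10))) = 158/150 - 21/√(-4 + 0) = 158*(1/150) - 21*(-I/2) = 79/75 - 21*(-I/2) = 79/75 - (-21)*I/2 = 79/75 + 21*I/2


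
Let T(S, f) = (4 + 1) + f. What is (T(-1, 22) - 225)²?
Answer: 39204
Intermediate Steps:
T(S, f) = 5 + f
(T(-1, 22) - 225)² = ((5 + 22) - 225)² = (27 - 225)² = (-198)² = 39204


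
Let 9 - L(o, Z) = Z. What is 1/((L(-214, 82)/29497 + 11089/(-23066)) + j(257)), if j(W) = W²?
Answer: 680377802/44937944668247 ≈ 1.5140e-5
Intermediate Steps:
L(o, Z) = 9 - Z
1/((L(-214, 82)/29497 + 11089/(-23066)) + j(257)) = 1/(((9 - 1*82)/29497 + 11089/(-23066)) + 257²) = 1/(((9 - 82)*(1/29497) + 11089*(-1/23066)) + 66049) = 1/((-73*1/29497 - 11089/23066) + 66049) = 1/((-73/29497 - 11089/23066) + 66049) = 1/(-328776051/680377802 + 66049) = 1/(44937944668247/680377802) = 680377802/44937944668247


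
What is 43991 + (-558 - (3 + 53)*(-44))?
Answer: 45897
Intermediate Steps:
43991 + (-558 - (3 + 53)*(-44)) = 43991 + (-558 - 56*(-44)) = 43991 + (-558 - 1*(-2464)) = 43991 + (-558 + 2464) = 43991 + 1906 = 45897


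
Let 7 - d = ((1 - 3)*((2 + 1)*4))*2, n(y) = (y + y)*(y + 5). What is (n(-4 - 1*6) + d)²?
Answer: 24025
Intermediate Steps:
n(y) = 2*y*(5 + y) (n(y) = (2*y)*(5 + y) = 2*y*(5 + y))
d = 55 (d = 7 - (1 - 3)*((2 + 1)*4)*2 = 7 - (-6*4)*2 = 7 - (-2*12)*2 = 7 - (-24)*2 = 7 - 1*(-48) = 7 + 48 = 55)
(n(-4 - 1*6) + d)² = (2*(-4 - 1*6)*(5 + (-4 - 1*6)) + 55)² = (2*(-4 - 6)*(5 + (-4 - 6)) + 55)² = (2*(-10)*(5 - 10) + 55)² = (2*(-10)*(-5) + 55)² = (100 + 55)² = 155² = 24025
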